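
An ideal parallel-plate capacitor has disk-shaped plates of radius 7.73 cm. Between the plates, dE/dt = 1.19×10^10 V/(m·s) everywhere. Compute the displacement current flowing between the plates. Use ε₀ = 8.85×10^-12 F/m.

1.98×10^-3 A

With a uniform field, Φ_E = EA, so I_d = ε₀ A dE/dt = 1.98×10^-3 A.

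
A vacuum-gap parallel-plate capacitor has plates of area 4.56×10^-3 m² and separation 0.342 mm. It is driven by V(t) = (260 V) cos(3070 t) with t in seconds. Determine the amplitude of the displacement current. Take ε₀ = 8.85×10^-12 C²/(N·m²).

(dE/dt)_max = V₀ω/d = 2.334×10^9 V/(m·s); ω = 3070 rad/s.
I_d,max = ε₀ A (dE/dt)_max = (8.85×10^-12)(4.56×10^-3)(2.334×10^9) = 9.42×10^-5 A.

9.42×10^-5 A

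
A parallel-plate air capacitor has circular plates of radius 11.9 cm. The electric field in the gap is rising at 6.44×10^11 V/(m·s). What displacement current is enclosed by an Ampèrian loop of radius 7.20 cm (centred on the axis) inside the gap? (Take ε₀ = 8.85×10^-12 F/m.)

I_d = ε₀ dΦ_E/dt = ε₀ πR² (dE/dt) = (8.85×10^-12)(0.04449)(6.44×10^11) = 0.2536 A through the full plate area.
The field is uniform, so I_d,enc = I_d (r/R)² = (0.2536)(7.20/11.9)² = 0.0928 A.

0.0928 A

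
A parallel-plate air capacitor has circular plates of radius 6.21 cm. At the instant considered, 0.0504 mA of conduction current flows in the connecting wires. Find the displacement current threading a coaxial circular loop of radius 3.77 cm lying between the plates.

By continuity the displacement current in the gap matches the conduction current: I_d = 5.04×10^-5 A.
The field is uniform, so I_d,enc = I_d (r/R)² = (5.04×10^-5)(3.77/6.21)² = 1.86×10^-5 A.

1.86×10^-5 A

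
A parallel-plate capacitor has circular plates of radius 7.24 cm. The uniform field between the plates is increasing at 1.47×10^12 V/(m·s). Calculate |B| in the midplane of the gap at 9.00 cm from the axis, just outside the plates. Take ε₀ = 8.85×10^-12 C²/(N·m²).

Total displacement current: I_d = ε₀(πR²)(dE/dt) = (8.85×10^-12)(0.01647)(1.47×10^12) = 0.2143 A.
With r > R the enclosed displacement current is the full I_d; B = μ₀ I_d / (2πr) = 4.76×10^-7 T.

4.76×10^-7 T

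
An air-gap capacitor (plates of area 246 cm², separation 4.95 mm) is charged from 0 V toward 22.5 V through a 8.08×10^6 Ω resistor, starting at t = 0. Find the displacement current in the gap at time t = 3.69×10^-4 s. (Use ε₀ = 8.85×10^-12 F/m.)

9.86×10^-7 A

C = ε₀A/d = (8.85×10^-12)(0.0246)/(4.95×10^-3) = 4.398×10^-11 F, so τ = RC = 3.554×10^-4 s.
The conduction current is I(t) = (V₀/R) e^(−t/τ), and the displacement current between the plates equals it.
t/τ = 1.038; I_d = (22.5/8.08×10^6) · e^(−1.038) = (2.785×10^-6)(0.3542) = 9.86×10^-7 A.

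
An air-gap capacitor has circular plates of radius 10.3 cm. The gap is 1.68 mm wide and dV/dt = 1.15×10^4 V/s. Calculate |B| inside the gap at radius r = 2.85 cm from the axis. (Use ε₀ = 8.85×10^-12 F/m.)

dE/dt = (dV/dt)/d = 6.845×10^6 V/(m·s); I_d = ε₀(πR²)(dE/dt) = (8.85×10^-12)(0.03333)(6.845×10^6) = 2.019×10^-6 A.
∮B·dl = μ₀ I_d,enc with I_d,enc = I_d r²/R² = 1.546×10^-7 A; so B = μ₀ I_d,enc/(2πr) = 1.08×10^-12 T.

1.08×10^-12 T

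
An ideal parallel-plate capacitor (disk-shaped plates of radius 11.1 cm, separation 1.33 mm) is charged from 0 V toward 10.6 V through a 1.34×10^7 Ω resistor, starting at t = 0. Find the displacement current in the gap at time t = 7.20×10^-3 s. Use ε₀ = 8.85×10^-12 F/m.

With C = ε₀A/d = (8.85×10^-12)(0.03871)/(1.33×10^-3) = 2.576×10^-10 F, the time constant is τ = RC = 3.452×10^-3 s, so t/τ = 2.086 and e^(−t/τ) = 0.1242.
I_d = I_cond = (V₀/R) e^(−t/τ) = (7.910×10^-7)(0.1242) = 9.82×10^-8 A.

9.82×10^-8 A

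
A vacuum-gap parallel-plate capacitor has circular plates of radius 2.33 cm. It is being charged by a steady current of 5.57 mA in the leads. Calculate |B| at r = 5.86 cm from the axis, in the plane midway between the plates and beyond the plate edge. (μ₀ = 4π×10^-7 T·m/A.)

1.90×10^-8 T

Between the plates the displacement current equals the wire current: I_d = 5.57 mA = 5.57×10^-3 A.
With r > R the enclosed displacement current is the full I_d; B = μ₀ I_d / (2πr) = 1.90×10^-8 T.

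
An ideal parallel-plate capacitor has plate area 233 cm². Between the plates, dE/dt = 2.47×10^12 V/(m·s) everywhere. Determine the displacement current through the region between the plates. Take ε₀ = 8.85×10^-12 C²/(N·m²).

0.509 A

The displacement current is ε₀ times dΦ_E/dt = ε₀ A dE/dt = (8.85×10^-12)(0.0233)(2.47×10^12) = 0.509 A.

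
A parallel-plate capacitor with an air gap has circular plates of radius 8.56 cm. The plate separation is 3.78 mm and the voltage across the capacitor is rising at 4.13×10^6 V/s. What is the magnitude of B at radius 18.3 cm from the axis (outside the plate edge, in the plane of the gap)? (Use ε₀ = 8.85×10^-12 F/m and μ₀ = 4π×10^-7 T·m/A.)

2.43×10^-10 T

I_d = C dV/dt with C = ε₀πR²/d = 5.390×10^-11 F, so I_d = (5.390×10^-11)(4.13×10^6) = 2.226×10^-4 A.
Outside the plates the loop encloses all of I_d, so B·2πr = μ₀ I_d and B = 2.43×10^-10 T.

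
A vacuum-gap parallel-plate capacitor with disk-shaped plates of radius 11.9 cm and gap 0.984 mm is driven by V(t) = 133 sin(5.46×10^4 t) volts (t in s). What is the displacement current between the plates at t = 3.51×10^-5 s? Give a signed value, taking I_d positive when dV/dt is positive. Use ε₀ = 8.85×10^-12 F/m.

-9.84×10^-4 A

dV/dt = (133)(5.46×10^4)·cos(1.91646) = -2.460×10^6 V/s.
I_d = C dV/dt with C = ε₀A/d = (8.85×10^-12)(0.04449)/(9.84×10^-4) = 4.001×10^-10 F, so I_d = (4.001×10^-10)(-2.460×10^6) = -9.84×10^-4 A.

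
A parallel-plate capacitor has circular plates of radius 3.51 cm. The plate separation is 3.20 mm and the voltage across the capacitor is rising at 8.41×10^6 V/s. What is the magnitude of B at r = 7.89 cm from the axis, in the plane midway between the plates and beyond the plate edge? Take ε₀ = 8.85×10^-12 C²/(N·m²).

With E = V/d, dE/dt = 2.628×10^9 V/(m·s) and πR² = 3.870×10^-3 m², giving I_d = ε₀ πR² dE/dt = 9.001×10^-5 A.
For r ≥ R the full I_d is enclosed: B = μ₀ I_d/(2πr) = (4π×10^-7)(9.001×10^-5)/(2π·0.0789) = 2.28×10^-10 T.

2.28×10^-10 T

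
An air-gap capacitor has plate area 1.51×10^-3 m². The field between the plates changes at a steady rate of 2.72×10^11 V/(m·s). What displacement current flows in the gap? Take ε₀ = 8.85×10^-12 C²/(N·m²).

With a uniform field, Φ_E = EA, so I_d = ε₀ A dE/dt = 3.63×10^-3 A.

3.63×10^-3 A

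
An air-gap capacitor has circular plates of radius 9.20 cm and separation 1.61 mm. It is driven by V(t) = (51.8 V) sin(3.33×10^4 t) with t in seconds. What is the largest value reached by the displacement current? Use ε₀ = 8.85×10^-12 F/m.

The displacement current equals the conduction current C dV/dt, which peaks at C V₀ ω.
With C = ε₀A/d = (8.85×10^-12)(0.02659)/(1.61×10^-3) = 1.462×10^-10 F and ω = 3.33×10^4 rad/s, I_d,max = (1.462×10^-10)(51.8)(3.33×10^4) = 2.52×10^-4 A.

2.52×10^-4 A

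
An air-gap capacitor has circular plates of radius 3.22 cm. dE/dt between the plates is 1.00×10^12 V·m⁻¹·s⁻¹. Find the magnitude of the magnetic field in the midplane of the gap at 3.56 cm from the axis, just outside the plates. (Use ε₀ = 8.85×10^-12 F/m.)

Total displacement current: I_d = ε₀(πR²)(dE/dt) = (8.85×10^-12)(3.257×10^-3)(1.00×10^12) = 0.02882 A.
With r > R the enclosed displacement current is the full I_d; B = μ₀ I_d / (2πr) = 1.62×10^-7 T.

1.62×10^-7 T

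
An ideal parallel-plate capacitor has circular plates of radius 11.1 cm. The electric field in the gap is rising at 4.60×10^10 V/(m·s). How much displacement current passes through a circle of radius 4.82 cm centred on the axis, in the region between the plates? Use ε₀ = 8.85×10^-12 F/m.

I_d = ε₀ dΦ_E/dt = ε₀ πR² (dE/dt) = (8.85×10^-12)(0.03871)(4.60×10^10) = 0.01576 A through the full plate area.
The field is uniform, so I_d,enc = I_d (r/R)² = (0.01576)(4.82/11.1)² = 2.97×10^-3 A.

2.97×10^-3 A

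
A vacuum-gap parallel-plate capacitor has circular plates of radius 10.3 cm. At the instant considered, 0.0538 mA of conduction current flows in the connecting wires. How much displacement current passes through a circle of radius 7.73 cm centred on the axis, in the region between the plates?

Between the plates the displacement current equals the wire current: I_d = 0.0538 mA = 5.38×10^-5 A.
Since J_d is uniform, the enclosed fraction is (r/R)² = 0.5632, giving I_d,enc = 3.03×10^-5 A.

3.03×10^-5 A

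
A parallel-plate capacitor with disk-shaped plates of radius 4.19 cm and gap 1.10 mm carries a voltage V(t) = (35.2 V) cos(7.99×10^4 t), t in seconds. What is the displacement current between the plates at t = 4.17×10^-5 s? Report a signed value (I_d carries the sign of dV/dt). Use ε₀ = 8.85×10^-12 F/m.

dE/dt = (V₀ω/d)·−sin(ωt) with ωt = 3.33183 rad: (35.2)(7.99×10^4)(0.1891)/(1.10×10^-3) = 4.835×10^8 V/(m·s).
I_d = ε₀ A dE/dt = (8.85×10^-12)(5.515×10^-3)(4.835×10^8) = 2.36×10^-5 A.

2.36×10^-5 A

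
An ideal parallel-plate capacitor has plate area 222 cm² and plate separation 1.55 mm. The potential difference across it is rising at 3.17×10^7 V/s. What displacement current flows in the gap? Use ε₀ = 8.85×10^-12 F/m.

The displacement current equals the charging current C dV/dt. With C = ε₀A/d = (8.85×10^-12)(0.0222)/(1.55×10^-3) = 1.268×10^-10 F, I_d = (1.268×10^-10)(3.17×10^7) = 4.02×10^-3 A.

4.02×10^-3 A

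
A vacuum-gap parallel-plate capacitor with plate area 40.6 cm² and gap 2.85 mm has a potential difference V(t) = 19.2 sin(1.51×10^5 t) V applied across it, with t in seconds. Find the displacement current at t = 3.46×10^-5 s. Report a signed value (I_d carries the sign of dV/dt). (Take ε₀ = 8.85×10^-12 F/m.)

1.79×10^-5 A

C = ε₀A/d = (8.85×10^-12)(4.06×10^-3)/(2.85×10^-3) = 1.261×10^-11 F. dV/dt = V₀ω·cos(ωt); at ωt = 5.2246 rad this factor is 0.4901.
I_d = C dV/dt = (1.261×10^-11)(19.2)(1.51×10^5)(0.4901) = 1.79×10^-5 A.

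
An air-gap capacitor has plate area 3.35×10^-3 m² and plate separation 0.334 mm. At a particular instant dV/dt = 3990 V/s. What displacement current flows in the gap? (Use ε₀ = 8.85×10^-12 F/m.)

3.54×10^-7 A

The displacement current equals the charging current C dV/dt. With C = ε₀A/d = (8.85×10^-12)(3.35×10^-3)/(3.34×10^-4) = 8.876×10^-11 F, I_d = (8.876×10^-11)(3990) = 3.54×10^-7 A.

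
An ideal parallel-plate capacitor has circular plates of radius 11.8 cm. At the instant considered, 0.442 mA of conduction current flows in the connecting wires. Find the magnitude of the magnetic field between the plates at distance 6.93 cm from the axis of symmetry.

4.40×10^-10 T

By continuity the displacement current in the gap matches the conduction current: I_d = 4.42×10^-4 A.
An Ampèrian loop of radius r encloses a fraction (r/R)² of I_d. Then B·2πr = μ₀ I_d (r/R)², giving B = μ₀ I_d r/(2πR²) = 4.40×10^-10 T.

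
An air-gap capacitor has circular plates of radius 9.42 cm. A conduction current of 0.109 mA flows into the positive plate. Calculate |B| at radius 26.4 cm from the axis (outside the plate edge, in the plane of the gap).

8.26×10^-11 T

Between the plates the displacement current equals the wire current: I_d = 0.109 mA = 1.09×10^-4 A.
For r ≥ R the full I_d is enclosed: B = μ₀ I_d/(2πr) = (4π×10^-7)(1.09×10^-4)/(2π·0.264) = 8.26×10^-11 T.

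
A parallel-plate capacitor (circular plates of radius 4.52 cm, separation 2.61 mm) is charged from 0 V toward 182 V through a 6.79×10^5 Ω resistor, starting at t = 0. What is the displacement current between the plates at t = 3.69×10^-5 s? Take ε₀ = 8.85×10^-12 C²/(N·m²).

With C = ε₀A/d = (8.85×10^-12)(6.418×10^-3)/(2.61×10^-3) = 2.176×10^-11 F, the time constant is τ = RC = 1.478×10^-5 s, so t/τ = 2.497 and e^(−t/τ) = 0.08233.
I_d = I_cond = (V₀/R) e^(−t/τ) = (2.680×10^-4)(0.08233) = 2.21×10^-5 A.

2.21×10^-5 A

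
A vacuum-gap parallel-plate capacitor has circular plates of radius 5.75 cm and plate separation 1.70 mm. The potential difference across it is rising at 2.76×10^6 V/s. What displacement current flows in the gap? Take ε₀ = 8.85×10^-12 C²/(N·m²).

The field between the plates is E = V/d, so dE/dt = (2.76×10^6)/(1.70×10^-3 m) = 1.624×10^9 V/(m·s).
I_d = ε₀ A (dE/dt) = (8.85×10^-12)(0.01039)(1.624×10^9) = 1.49×10^-4 A.

1.49×10^-4 A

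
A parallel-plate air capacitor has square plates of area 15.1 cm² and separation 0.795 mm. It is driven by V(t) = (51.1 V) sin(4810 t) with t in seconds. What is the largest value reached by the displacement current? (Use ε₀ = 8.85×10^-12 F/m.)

4.13×10^-6 A

(dE/dt)_max = V₀ω/d = 3.092×10^8 V/(m·s); ω = 4810 rad/s.
I_d,max = ε₀ A (dE/dt)_max = (8.85×10^-12)(1.51×10^-3)(3.092×10^8) = 4.13×10^-6 A.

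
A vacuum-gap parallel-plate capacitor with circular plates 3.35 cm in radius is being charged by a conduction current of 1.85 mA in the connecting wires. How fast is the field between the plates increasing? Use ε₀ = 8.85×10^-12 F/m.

By continuity, I_d in the gap equals the 1.85 mA flowing in the wire.
Inverting I_d = ε₀ A dE/dt gives dE/dt = 1.85×10^-3 / (8.85×10^-12 · 3.526×10^-3) = 5.93×10^10 V/(m·s).

5.93×10^10 V/(m·s)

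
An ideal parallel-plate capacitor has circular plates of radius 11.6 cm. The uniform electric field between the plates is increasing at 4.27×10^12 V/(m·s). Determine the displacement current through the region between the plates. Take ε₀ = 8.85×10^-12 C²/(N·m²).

I_d = ε₀ A (dE/dt) = (8.85×10^-12)(0.04227 m²)(4.27×10^12) = 1.60 A.

1.60 A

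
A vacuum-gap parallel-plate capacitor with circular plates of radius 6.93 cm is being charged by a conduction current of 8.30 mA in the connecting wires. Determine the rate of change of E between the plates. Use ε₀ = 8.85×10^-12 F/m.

Charge continuity gives I_d = I = 8.30×10^-3 A between the plates.
Inverting I_d = ε₀ A dE/dt gives dE/dt = 8.30×10^-3 / (8.85×10^-12 · 0.01509) = 6.22×10^10 V/(m·s).

6.22×10^10 V/(m·s)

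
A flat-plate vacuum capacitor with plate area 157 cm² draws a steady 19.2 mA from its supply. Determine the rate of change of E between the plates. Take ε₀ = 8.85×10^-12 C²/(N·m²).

Charge continuity gives I_d = I = 0.0192 A between the plates.
Since I_d = ε₀ A dE/dt, dE/dt = I_d/(ε₀A) = (0.0192)/((8.85×10^-12)(0.0157)) = 1.38×10^11 V/(m·s).

1.38×10^11 V/(m·s)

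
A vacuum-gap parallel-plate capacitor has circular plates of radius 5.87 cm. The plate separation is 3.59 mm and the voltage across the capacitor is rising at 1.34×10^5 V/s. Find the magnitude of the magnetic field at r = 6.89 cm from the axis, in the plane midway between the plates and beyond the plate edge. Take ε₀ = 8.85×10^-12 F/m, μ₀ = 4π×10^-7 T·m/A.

1.04×10^-11 T

I_d = C dV/dt with C = ε₀πR²/d = 2.667×10^-11 F, so I_d = (2.667×10^-11)(1.34×10^5) = 3.574×10^-6 A.
For r ≥ R the full I_d is enclosed: B = μ₀ I_d/(2πr) = (4π×10^-7)(3.574×10^-6)/(2π·0.0689) = 1.04×10^-11 T.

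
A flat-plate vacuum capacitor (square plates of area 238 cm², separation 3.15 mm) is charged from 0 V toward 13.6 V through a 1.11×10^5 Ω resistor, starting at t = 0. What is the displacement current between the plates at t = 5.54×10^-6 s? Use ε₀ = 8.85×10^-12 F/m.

With C = ε₀A/d = (8.85×10^-12)(0.0238)/(3.15×10^-3) = 6.687×10^-11 F, the time constant is τ = RC = 7.423×10^-6 s, so t/τ = 0.7463 and e^(−t/τ) = 0.4741.
I_d = I_cond = (V₀/R) e^(−t/τ) = (1.225×10^-4)(0.4741) = 5.81×10^-5 A.

5.81×10^-5 A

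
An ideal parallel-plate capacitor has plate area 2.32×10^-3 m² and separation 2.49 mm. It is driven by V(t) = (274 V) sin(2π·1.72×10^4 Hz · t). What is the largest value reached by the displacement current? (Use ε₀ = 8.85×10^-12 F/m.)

2.44×10^-4 A

(dE/dt)_max = V₀ω/d = 1.190×10^10 V/(m·s); ω = 2πf = 1.081×10^5 rad/s.
I_d,max = ε₀ A (dE/dt)_max = (8.85×10^-12)(2.32×10^-3)(1.190×10^10) = 2.44×10^-4 A.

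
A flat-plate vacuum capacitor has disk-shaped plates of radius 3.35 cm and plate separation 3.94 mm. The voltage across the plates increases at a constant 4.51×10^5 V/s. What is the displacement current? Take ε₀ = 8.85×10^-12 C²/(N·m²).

The displacement current equals the charging current C dV/dt. With C = ε₀A/d = (8.85×10^-12)(3.526×10^-3)/(3.94×10^-3) = 7.920×10^-12 F, I_d = (7.920×10^-12)(4.51×10^5) = 3.57×10^-6 A.

3.57×10^-6 A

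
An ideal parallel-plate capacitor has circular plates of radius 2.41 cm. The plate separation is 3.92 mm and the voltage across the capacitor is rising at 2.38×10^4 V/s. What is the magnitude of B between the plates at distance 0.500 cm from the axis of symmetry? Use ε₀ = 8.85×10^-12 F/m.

With E = V/d, dE/dt = 6.071×10^6 V/(m·s) and πR² = 1.825×10^-3 m², giving I_d = ε₀ πR² dE/dt = 9.805×10^-8 A.
For r < R the Ampère–Maxwell law gives B(2πr) = μ₀ I_d (r²/R²), so B = μ₀ I_d r/(2πR²) = (4π×10^-7)(9.805×10^-8)(5.00×10^-3)/(2π·0.0241²) = 1.69×10^-13 T.

1.69×10^-13 T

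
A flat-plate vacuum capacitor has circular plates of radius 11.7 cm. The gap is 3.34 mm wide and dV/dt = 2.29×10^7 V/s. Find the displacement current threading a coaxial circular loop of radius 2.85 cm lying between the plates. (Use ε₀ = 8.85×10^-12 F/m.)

1.55×10^-4 A

dE/dt = (dV/dt)/d = 6.856×10^9 V/(m·s); I_d = ε₀(πR²)(dE/dt) = (8.85×10^-12)(0.04301)(6.856×10^9) = 2.610×10^-3 A.
The field is uniform, so I_d,enc = I_d (r/R)² = (2.610×10^-3)(2.85/11.7)² = 1.55×10^-4 A.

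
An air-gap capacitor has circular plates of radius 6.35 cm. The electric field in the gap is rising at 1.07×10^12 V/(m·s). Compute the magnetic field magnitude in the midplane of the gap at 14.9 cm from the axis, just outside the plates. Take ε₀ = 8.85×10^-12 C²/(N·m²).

1.61×10^-7 T

Through the whole plate area (πR² = 0.01267 m²), I_d = ε₀ πR² dE/dt = 0.1200 A.
For r ≥ R the full I_d is enclosed: B = μ₀ I_d/(2πr) = (4π×10^-7)(0.1200)/(2π·0.149) = 1.61×10^-7 T.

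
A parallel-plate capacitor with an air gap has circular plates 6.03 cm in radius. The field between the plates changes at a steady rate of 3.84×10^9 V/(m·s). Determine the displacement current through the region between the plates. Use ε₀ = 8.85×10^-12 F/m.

With a uniform field, Φ_E = EA, so I_d = ε₀ A dE/dt = 3.88×10^-4 A.

3.88×10^-4 A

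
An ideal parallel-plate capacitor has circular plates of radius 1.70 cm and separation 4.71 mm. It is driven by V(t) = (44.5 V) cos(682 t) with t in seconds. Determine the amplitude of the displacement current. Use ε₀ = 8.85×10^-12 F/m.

5.18×10^-8 A

(dE/dt)_max = V₀ω/d = 6.444×10^6 V/(m·s); ω = 682 rad/s.
I_d,max = ε₀ A (dE/dt)_max = (8.85×10^-12)(9.079×10^-4)(6.444×10^6) = 5.18×10^-8 A.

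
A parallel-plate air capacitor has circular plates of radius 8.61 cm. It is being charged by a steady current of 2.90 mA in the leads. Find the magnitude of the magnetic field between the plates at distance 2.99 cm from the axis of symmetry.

Between the plates the displacement current equals the wire current: I_d = 2.90 mA = 2.90×10^-3 A.
∮B·dl = μ₀ I_d,enc with I_d,enc = I_d r²/R² = 3.497×10^-4 A; so B = μ₀ I_d,enc/(2πr) = 2.34×10^-9 T.

2.34×10^-9 T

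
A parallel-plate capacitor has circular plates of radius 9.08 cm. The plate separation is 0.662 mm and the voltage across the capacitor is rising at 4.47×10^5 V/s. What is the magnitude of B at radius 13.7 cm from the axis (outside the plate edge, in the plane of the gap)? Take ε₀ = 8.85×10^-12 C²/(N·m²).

2.26×10^-10 T

dE/dt = (dV/dt)/d = 6.752×10^8 V/(m·s); I_d = ε₀(πR²)(dE/dt) = (8.85×10^-12)(0.02590)(6.752×10^8) = 1.548×10^-4 A.
Outside the plates the loop encloses all of I_d, so B·2πr = μ₀ I_d and B = 2.26×10^-10 T.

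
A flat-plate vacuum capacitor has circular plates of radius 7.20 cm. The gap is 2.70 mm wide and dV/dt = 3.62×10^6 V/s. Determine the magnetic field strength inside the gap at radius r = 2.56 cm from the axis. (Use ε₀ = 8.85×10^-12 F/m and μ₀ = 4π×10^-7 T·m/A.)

1.91×10^-10 T

dE/dt = (dV/dt)/d = 1.341×10^9 V/(m·s); I_d = ε₀(πR²)(dE/dt) = (8.85×10^-12)(0.01629)(1.341×10^9) = 1.933×10^-4 A.
An Ampèrian loop of radius r encloses a fraction (r/R)² of I_d. Then B·2πr = μ₀ I_d (r/R)², giving B = μ₀ I_d r/(2πR²) = 1.91×10^-10 T.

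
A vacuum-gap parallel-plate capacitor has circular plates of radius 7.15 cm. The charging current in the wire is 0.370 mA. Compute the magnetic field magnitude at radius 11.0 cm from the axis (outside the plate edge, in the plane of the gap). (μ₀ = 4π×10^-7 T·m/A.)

Between the plates the displacement current equals the wire current: I_d = 0.370 mA = 3.70×10^-4 A.
Outside the plates the loop encloses all of I_d, so B·2πr = μ₀ I_d and B = 6.73×10^-10 T.

6.73×10^-10 T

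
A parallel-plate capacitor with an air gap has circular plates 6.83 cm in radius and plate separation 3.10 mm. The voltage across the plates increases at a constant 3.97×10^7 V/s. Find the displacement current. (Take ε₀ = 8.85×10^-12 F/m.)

1.66×10^-3 A

E = V/d so dE/dt = (dV/dt)/d = 1.281×10^10 V/(m·s), and I_d = ε₀ A dE/dt = (8.85×10^-12)(0.01466)(1.281×10^10) = 1.66×10^-3 A.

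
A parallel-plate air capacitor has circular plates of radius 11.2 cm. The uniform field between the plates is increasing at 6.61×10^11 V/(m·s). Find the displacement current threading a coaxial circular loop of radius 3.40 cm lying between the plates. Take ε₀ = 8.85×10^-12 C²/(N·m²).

Total displacement current: I_d = ε₀(πR²)(dE/dt) = (8.85×10^-12)(0.03941)(6.61×10^11) = 0.2305 A.
Through an area πr² the displacement current is I_d·(πr²/πR²) = I_d (r/R)² = 0.0212 A.

0.0212 A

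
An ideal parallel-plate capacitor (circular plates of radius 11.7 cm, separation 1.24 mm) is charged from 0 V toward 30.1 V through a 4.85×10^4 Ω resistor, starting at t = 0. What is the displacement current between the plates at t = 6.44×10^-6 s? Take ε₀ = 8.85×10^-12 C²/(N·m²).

4.03×10^-4 A

C = ε₀A/d = (8.85×10^-12)(0.04301)/(1.24×10^-3) = 3.070×10^-10 F and τ = RC = 1.489×10^-5 s. I_d in the gap equals the RC charging current.
I_d(t) = (V₀/R) e^(−t/τ) = 6.206×10^-4 · e^(−0.4325) = 4.03×10^-4 A.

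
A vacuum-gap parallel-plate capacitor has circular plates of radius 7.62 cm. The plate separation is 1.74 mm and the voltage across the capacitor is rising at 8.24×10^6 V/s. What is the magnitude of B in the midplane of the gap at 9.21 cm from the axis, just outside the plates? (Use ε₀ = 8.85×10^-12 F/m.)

1.66×10^-9 T

I_d = C dV/dt with C = ε₀πR²/d = 9.277×10^-11 F, so I_d = (9.277×10^-11)(8.24×10^6) = 7.644×10^-4 A.
Outside the plates the loop encloses all of I_d, so B·2πr = μ₀ I_d and B = 1.66×10^-9 T.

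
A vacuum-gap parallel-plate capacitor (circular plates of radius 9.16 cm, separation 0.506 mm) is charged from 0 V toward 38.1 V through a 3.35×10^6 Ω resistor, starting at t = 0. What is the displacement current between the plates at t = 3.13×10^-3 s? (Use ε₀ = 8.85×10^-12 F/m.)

1.50×10^-6 A

With C = ε₀A/d = (8.85×10^-12)(0.02636)/(5.06×10^-4) = 4.610×10^-10 F, the time constant is τ = RC = 1.544×10^-3 s, so t/τ = 2.027 and e^(−t/τ) = 0.1317.
I_d = I_cond = (V₀/R) e^(−t/τ) = (1.137×10^-5)(0.1317) = 1.50×10^-6 A.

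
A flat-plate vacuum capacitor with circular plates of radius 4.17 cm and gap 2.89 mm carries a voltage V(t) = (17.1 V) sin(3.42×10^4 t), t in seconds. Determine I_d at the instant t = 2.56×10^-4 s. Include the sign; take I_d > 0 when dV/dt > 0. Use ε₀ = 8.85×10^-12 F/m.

-7.67×10^-6 A

C = ε₀A/d = (8.85×10^-12)(5.463×10^-3)/(2.89×10^-3) = 1.673×10^-11 F. dV/dt = V₀ω·cos(ωt); at ωt = 8.7552 rad this factor is -0.7841.
I_d = C dV/dt = (1.673×10^-11)(17.1)(3.42×10^4)(-0.7841) = -7.67×10^-6 A.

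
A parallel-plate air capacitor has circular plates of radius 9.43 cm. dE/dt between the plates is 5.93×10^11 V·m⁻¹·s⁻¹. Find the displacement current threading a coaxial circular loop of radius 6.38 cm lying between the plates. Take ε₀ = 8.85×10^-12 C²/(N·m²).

0.0671 A

I_d = ε₀ dΦ_E/dt = ε₀ πR² (dE/dt) = (8.85×10^-12)(0.02794)(5.93×10^11) = 0.1466 A through the full plate area.
The field is uniform, so I_d,enc = I_d (r/R)² = (0.1466)(6.38/9.43)² = 0.0671 A.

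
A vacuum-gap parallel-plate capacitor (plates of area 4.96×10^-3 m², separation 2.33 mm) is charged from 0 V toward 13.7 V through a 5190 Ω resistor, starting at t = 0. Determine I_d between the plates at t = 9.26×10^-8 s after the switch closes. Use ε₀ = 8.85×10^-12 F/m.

With C = ε₀A/d = (8.85×10^-12)(4.96×10^-3)/(2.33×10^-3) = 1.884×10^-11 F, the time constant is τ = RC = 9.778×10^-8 s, so t/τ = 0.9470 and e^(−t/τ) = 0.3879.
I_d = I_cond = (V₀/R) e^(−t/τ) = (2.640×10^-3)(0.3879) = 1.02×10^-3 A.

1.02×10^-3 A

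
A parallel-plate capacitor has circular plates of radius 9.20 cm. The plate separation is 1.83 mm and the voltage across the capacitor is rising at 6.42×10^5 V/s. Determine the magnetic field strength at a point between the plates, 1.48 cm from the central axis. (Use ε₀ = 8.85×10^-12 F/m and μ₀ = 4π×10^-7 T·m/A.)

dE/dt = (dV/dt)/d = 3.508×10^8 V/(m·s); I_d = ε₀(πR²)(dE/dt) = (8.85×10^-12)(0.02659)(3.508×10^8) = 8.255×10^-5 A.
For r < R the Ampère–Maxwell law gives B(2πr) = μ₀ I_d (r²/R²), so B = μ₀ I_d r/(2πR²) = (4π×10^-7)(8.255×10^-5)(0.0148)/(2π·0.0920²) = 2.89×10^-11 T.

2.89×10^-11 T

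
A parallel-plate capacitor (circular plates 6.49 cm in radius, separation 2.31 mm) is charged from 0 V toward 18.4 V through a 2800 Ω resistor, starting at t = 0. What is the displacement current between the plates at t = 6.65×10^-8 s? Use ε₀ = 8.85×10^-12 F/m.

C = ε₀A/d = (8.85×10^-12)(0.01323)/(2.31×10^-3) = 5.069×10^-11 F and τ = RC = 1.419×10^-7 s. I_d in the gap equals the RC charging current.
I_d(t) = (V₀/R) e^(−t/τ) = 6.571×10^-3 · e^(−0.4686) = 4.11×10^-3 A.

4.11×10^-3 A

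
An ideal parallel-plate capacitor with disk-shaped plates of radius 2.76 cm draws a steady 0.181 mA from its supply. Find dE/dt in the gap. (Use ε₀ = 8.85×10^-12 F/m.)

8.55×10^9 V/(m·s)

By continuity, I_d in the gap equals the 0.181 mA flowing in the wire.
Then dE/dt = I_d/(ε₀A) = 8.55×10^9 V/(m·s).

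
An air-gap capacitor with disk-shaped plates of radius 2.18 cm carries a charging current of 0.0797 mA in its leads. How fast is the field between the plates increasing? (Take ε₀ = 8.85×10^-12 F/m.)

Charge continuity gives I_d = I = 7.97×10^-5 A between the plates.
Inverting I_d = ε₀ A dE/dt gives dE/dt = 7.97×10^-5 / (8.85×10^-12 · 1.493×10^-3) = 6.03×10^9 V/(m·s).

6.03×10^9 V/(m·s)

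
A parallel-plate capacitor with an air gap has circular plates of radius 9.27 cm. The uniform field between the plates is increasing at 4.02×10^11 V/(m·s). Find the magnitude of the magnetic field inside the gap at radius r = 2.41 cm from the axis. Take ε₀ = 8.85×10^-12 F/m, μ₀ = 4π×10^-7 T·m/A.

5.39×10^-8 T

Total displacement current: I_d = ε₀(πR²)(dE/dt) = (8.85×10^-12)(0.02700)(4.02×10^11) = 0.09606 A.
For r < R the Ampère–Maxwell law gives B(2πr) = μ₀ I_d (r²/R²), so B = μ₀ I_d r/(2πR²) = (4π×10^-7)(0.09606)(0.0241)/(2π·0.0927²) = 5.39×10^-8 T.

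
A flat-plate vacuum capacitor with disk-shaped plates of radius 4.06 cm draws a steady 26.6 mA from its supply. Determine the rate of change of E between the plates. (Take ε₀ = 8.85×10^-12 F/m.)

5.80×10^11 V/(m·s)

By continuity, I_d in the gap equals the 26.6 mA flowing in the wire.
Since I_d = ε₀ A dE/dt, dE/dt = I_d/(ε₀A) = (0.0266)/((8.85×10^-12)(5.178×10^-3)) = 5.80×10^11 V/(m·s).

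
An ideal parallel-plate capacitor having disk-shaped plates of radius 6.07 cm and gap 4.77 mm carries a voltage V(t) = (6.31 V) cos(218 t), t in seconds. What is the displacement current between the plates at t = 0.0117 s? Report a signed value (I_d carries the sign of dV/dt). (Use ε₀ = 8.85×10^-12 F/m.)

dE/dt = (V₀ω/d)·−sin(ωt) with ωt = 2.5506 rad: (6.31)(218)(-0.5572)/(4.77×10^-3) = -1.607×10^5 V/(m·s).
I_d = ε₀ A dE/dt = (8.85×10^-12)(0.01158)(-1.607×10^5) = -1.65×10^-8 A.

-1.65×10^-8 A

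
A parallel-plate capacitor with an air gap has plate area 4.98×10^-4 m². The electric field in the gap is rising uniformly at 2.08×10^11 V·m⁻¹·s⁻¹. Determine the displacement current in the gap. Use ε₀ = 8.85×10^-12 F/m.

The displacement current is ε₀ times dΦ_E/dt = ε₀ A dE/dt = (8.85×10^-12)(4.98×10^-4)(2.08×10^11) = 9.17×10^-4 A.

9.17×10^-4 A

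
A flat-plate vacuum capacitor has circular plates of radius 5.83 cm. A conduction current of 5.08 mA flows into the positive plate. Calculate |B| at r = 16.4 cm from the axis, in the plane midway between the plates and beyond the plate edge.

6.20×10^-9 T

Between the plates the displacement current equals the wire current: I_d = 5.08 mA = 5.08×10^-3 A.
Outside the plates the loop encloses all of I_d, so B·2πr = μ₀ I_d and B = 6.20×10^-9 T.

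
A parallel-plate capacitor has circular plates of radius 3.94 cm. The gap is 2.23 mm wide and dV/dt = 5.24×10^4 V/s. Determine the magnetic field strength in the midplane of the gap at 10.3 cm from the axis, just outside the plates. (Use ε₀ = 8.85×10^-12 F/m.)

I_d = C dV/dt with C = ε₀πR²/d = 1.935×10^-11 F, so I_d = (1.935×10^-11)(5.24×10^4) = 1.014×10^-6 A.
For r ≥ R the full I_d is enclosed: B = μ₀ I_d/(2πr) = (4π×10^-7)(1.014×10^-6)/(2π·0.103) = 1.97×10^-12 T.

1.97×10^-12 T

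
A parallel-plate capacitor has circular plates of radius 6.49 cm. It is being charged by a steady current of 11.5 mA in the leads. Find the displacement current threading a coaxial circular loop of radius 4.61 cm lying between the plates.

5.80×10^-3 A

By continuity the displacement current in the gap matches the conduction current: I_d = 0.0115 A.
Through an area πr² the displacement current is I_d·(πr²/πR²) = I_d (r/R)² = 5.80×10^-3 A.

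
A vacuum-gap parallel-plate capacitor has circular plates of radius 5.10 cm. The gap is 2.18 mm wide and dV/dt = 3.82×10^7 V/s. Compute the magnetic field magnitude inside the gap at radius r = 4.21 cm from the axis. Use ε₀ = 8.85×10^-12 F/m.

dE/dt = (dV/dt)/d = 1.752×10^10 V/(m·s); I_d = ε₀(πR²)(dE/dt) = (8.85×10^-12)(8.171×10^-3)(1.752×10^10) = 1.267×10^-3 A.
∮B·dl = μ₀ I_d,enc with I_d,enc = I_d r²/R² = 8.634×10^-4 A; so B = μ₀ I_d,enc/(2πr) = 4.10×10^-9 T.

4.10×10^-9 T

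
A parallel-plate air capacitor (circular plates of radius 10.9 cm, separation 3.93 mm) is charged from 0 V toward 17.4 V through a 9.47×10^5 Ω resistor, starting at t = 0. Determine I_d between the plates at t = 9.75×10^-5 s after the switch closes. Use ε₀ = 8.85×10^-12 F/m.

C = ε₀A/d = (8.85×10^-12)(0.03733)/(3.93×10^-3) = 8.406×10^-11 F, so τ = RC = 7.960×10^-5 s.
The conduction current is I(t) = (V₀/R) e^(−t/τ), and the displacement current between the plates equals it.
t/τ = 1.225; I_d = (17.4/9.47×10^5) · e^(−1.225) = (1.837×10^-5)(0.2938) = 5.40×10^-6 A.

5.40×10^-6 A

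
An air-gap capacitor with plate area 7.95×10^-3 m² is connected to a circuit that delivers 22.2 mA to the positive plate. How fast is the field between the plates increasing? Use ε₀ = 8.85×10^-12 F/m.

3.16×10^11 V/(m·s)

By continuity, I_d in the gap equals the 22.2 mA flowing in the wire.
Since I_d = ε₀ A dE/dt, dE/dt = I_d/(ε₀A) = (0.0222)/((8.85×10^-12)(7.95×10^-3)) = 3.16×10^11 V/(m·s).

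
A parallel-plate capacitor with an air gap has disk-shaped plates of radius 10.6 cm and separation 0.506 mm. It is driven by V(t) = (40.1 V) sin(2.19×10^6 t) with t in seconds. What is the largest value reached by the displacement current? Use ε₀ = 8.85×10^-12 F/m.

0.0542 A

The displacement current equals the conduction current C dV/dt, which peaks at C V₀ ω.
With C = ε₀A/d = (8.85×10^-12)(0.03530)/(5.06×10^-4) = 6.174×10^-10 F and ω = 2.19×10^6 rad/s, I_d,max = (6.174×10^-10)(40.1)(2.19×10^6) = 0.0542 A.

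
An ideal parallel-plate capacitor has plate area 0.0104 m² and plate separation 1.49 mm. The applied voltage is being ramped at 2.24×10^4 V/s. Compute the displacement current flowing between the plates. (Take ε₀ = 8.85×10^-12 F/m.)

The field between the plates is E = V/d, so dE/dt = (2.24×10^4)/(1.49×10^-3 m) = 1.503×10^7 V/(m·s).
I_d = ε₀ A (dE/dt) = (8.85×10^-12)(0.0104)(1.503×10^7) = 1.38×10^-6 A.

1.38×10^-6 A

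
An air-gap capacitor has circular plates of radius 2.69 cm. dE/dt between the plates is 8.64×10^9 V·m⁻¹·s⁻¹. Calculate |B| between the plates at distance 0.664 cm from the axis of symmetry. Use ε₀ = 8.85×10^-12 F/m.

3.19×10^-10 T

I_d = ε₀ dΦ_E/dt = ε₀ πR² (dE/dt) = (8.85×10^-12)(2.273×10^-3)(8.64×10^9) = 1.738×10^-4 A through the full plate area.
∮B·dl = μ₀ I_d,enc with I_d,enc = I_d r²/R² = 1.059×10^-5 A; so B = μ₀ I_d,enc/(2πr) = 3.19×10^-10 T.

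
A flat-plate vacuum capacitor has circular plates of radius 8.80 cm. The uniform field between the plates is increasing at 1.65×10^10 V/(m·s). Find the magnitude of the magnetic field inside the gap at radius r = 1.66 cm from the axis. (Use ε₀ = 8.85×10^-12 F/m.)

I_d = ε₀ dΦ_E/dt = ε₀ πR² (dE/dt) = (8.85×10^-12)(0.02433)(1.65×10^10) = 3.553×10^-3 A through the full plate area.
∮B·dl = μ₀ I_d,enc with I_d,enc = I_d r²/R² = 1.264×10^-4 A; so B = μ₀ I_d,enc/(2πr) = 1.52×10^-9 T.

1.52×10^-9 T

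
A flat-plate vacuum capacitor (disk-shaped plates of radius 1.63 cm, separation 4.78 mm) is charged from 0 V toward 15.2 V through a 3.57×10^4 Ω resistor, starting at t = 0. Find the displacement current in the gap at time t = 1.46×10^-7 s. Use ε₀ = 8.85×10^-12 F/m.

3.02×10^-5 A

C = ε₀A/d = (8.85×10^-12)(8.347×10^-4)/(4.78×10^-3) = 1.545×10^-12 F, so τ = RC = 5.516×10^-8 s.
The conduction current is I(t) = (V₀/R) e^(−t/τ), and the displacement current between the plates equals it.
t/τ = 2.647; I_d = (15.2/3.57×10^4) · e^(−2.647) = (4.258×10^-4)(0.07086) = 3.02×10^-5 A.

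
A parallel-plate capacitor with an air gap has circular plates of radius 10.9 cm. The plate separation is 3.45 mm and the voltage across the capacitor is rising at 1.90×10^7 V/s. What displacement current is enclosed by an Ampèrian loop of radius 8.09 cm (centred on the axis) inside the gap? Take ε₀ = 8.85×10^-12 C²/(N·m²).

1.00×10^-3 A

With E = V/d, dE/dt = 5.507×10^9 V/(m·s) and πR² = 0.03733 m², giving I_d = ε₀ πR² dE/dt = 1.819×10^-3 A.
The field is uniform, so I_d,enc = I_d (r/R)² = (1.819×10^-3)(8.09/10.9)² = 1.00×10^-3 A.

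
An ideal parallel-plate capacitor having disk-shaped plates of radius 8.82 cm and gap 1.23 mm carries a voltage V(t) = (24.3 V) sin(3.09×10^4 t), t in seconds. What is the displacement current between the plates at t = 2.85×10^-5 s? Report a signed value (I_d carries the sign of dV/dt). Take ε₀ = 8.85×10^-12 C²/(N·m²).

dE/dt = (V₀ω/d)·cos(ωt) with ωt = 0.88065 rad: (24.3)(3.09×10^4)(0.6367)/(1.23×10^-3) = 3.887×10^8 V/(m·s).
I_d = ε₀ A dE/dt = (8.85×10^-12)(0.02444)(3.887×10^8) = 8.41×10^-5 A.

8.41×10^-5 A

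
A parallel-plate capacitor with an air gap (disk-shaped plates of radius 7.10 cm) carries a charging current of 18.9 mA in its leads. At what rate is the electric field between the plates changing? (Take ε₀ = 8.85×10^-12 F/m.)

1.35×10^11 V/(m·s)

Charge continuity gives I_d = I = 0.0189 A between the plates.
Since I_d = ε₀ A dE/dt, dE/dt = I_d/(ε₀A) = (0.0189)/((8.85×10^-12)(0.01584)) = 1.35×10^11 V/(m·s).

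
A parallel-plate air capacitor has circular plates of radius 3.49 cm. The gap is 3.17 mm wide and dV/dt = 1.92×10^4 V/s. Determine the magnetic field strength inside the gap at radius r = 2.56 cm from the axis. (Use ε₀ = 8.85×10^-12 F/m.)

8.62×10^-13 T

dE/dt = (dV/dt)/d = 6.057×10^6 V/(m·s); I_d = ε₀(πR²)(dE/dt) = (8.85×10^-12)(3.826×10^-3)(6.057×10^6) = 2.051×10^-7 A.
For r < R the Ampère–Maxwell law gives B(2πr) = μ₀ I_d (r²/R²), so B = μ₀ I_d r/(2πR²) = (4π×10^-7)(2.051×10^-7)(0.0256)/(2π·0.0349²) = 8.62×10^-13 T.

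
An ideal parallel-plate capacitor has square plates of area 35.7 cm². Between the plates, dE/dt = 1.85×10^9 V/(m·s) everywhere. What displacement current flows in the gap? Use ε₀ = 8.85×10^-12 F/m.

With a uniform field, Φ_E = EA, so I_d = ε₀ A dE/dt = 5.84×10^-5 A.

5.84×10^-5 A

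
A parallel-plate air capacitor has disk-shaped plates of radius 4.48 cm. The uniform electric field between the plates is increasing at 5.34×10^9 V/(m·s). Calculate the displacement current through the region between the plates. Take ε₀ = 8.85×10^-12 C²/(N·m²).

With a uniform field, Φ_E = EA, so I_d = ε₀ A dE/dt = 2.98×10^-4 A.

2.98×10^-4 A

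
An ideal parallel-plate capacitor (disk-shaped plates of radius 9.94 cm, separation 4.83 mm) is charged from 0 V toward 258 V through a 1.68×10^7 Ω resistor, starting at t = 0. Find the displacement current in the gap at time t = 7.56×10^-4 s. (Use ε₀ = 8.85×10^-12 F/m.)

With C = ε₀A/d = (8.85×10^-12)(0.03104)/(4.83×10^-3) = 5.687×10^-11 F, the time constant is τ = RC = 9.554×10^-4 s, so t/τ = 0.7913 and e^(−t/τ) = 0.4533.
I_d = I_cond = (V₀/R) e^(−t/τ) = (1.536×10^-5)(0.4533) = 6.96×10^-6 A.

6.96×10^-6 A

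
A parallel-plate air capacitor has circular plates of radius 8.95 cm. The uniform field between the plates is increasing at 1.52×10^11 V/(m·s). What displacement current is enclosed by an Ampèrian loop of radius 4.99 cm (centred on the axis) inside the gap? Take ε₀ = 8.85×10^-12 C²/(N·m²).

Total displacement current: I_d = ε₀(πR²)(dE/dt) = (8.85×10^-12)(0.02516)(1.52×10^11) = 0.03385 A.
The field is uniform, so I_d,enc = I_d (r/R)² = (0.03385)(4.99/8.95)² = 0.0105 A.

0.0105 A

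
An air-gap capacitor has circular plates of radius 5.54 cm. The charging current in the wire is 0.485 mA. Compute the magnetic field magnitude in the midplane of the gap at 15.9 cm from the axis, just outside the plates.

6.10×10^-10 T

Between the plates the displacement current equals the wire current: I_d = 0.485 mA = 4.85×10^-4 A.
Outside the plates the loop encloses all of I_d, so B·2πr = μ₀ I_d and B = 6.10×10^-10 T.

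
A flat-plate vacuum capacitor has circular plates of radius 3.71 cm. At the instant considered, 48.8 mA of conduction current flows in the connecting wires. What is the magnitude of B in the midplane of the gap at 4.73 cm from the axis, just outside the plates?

2.06×10^-7 T

By continuity the displacement current in the gap matches the conduction current: I_d = 0.0488 A.
Outside the plates the loop encloses all of I_d, so B·2πr = μ₀ I_d and B = 2.06×10^-7 T.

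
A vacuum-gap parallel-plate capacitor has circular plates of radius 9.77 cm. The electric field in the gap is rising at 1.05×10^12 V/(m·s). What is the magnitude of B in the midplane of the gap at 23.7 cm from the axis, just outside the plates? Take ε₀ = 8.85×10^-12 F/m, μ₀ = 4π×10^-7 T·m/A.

2.35×10^-7 T

Total displacement current: I_d = ε₀(πR²)(dE/dt) = (8.85×10^-12)(0.02999)(1.05×10^12) = 0.2787 A.
Outside the plates the loop encloses all of I_d, so B·2πr = μ₀ I_d and B = 2.35×10^-7 T.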